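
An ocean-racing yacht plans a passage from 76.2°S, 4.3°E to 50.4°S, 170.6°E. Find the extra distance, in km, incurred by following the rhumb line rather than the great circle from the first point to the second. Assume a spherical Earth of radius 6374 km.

Great circle: cos σ = sin φ₁ sin φ₂ + cos φ₁ cos φ₂ cos Δλ,  σ = 0.9266 rad → d_gc = 5906.2 km
Rhumb line: Δψ = +1.0903, q = Δφ/Δψ = 0.4130, d_rh = R√(Δφ²+q²Δλ²) = 8162.2 km
Excess = 8162.2 − 5906.2 = 2256.0 ≈ 2256 km

2256 km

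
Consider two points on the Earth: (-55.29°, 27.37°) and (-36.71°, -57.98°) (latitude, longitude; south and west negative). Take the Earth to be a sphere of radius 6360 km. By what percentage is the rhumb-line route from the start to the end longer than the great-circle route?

5.6%

Great circle: σ = 1.0141 rad → d_gc = Rσ = 6449.6 km
Rhumb: Δφ = +0.3243, Δλ = -1.4896, Δψ = +0.4734, q = Δφ/Δψ = 0.6850 → d_rh = R√(Δφ²+q²Δλ²) = 6809.3 km
Excess = (6809.3 − 6449.6) / 6449.6 = 359.7 / 6449.6 = 5.58% ≈ 5.6%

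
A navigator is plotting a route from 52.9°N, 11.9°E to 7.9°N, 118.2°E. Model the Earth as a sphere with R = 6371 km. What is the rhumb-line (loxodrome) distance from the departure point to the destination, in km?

Rhumb course C = atan2(Δλ, Δψ) with Δψ = ln[tan(π/4+φ₂/2)/tan(π/4+φ₁/2)] = -0.9536, Δλ = +1.8553 → C = 117.20°
d = R·|Δφ| / |cos C| = 6371·0.78540 / 0.45715 = 10946 km

10946 km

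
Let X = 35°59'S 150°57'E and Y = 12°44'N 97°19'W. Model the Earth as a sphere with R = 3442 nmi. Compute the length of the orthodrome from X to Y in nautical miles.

Haversine: a = sin²(Δφ/2)+cos φ₁ cos φ₂ sin²(Δλ/2) = 0.71088;  σ = 2·atan2(√a,√(1−a))
σ = 114.946° → d = Rσ = 3442·2.00619 = 6905 nmi

6905 nmi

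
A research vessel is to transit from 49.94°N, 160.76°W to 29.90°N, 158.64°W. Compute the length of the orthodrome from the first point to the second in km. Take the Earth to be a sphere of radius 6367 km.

2234 km

Haversine: a = sin²(Δφ/2)+cos φ₁ cos φ₂ sin²(Δλ/2) = 0.03046;  σ = 2·atan2(√a,√(1−a))
σ = 20.104° → d = Rσ = 6367·0.35088 = 2234 km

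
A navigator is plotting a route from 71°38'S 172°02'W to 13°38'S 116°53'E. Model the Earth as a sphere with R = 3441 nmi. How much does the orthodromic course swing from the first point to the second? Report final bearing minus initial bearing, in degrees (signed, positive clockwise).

+57.9°

At departure: θ₁ = atan2(sin Δλ cos φ₂, cos φ₁ sin φ₂ − sin φ₁ cos φ₂ cos Δλ) = 283.74°
At arrival: θ₂ = atan2(sin Δλ cos φ₁, −cos φ₂ sin φ₁ + sin φ₂ cos φ₁ cos Δλ) = 341.64°
Δθ = θ₂ − θ₁ = +57.9°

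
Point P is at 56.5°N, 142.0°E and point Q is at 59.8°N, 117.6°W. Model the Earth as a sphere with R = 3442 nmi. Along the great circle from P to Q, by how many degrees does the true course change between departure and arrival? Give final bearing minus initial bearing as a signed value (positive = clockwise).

At departure: θ₁ = atan2(sin Δλ cos φ₂, cos φ₁ sin φ₂ − sin φ₁ cos φ₂ cos Δλ) = 41.83°
At arrival: θ₂ = atan2(sin Δλ cos φ₁, −cos φ₂ sin φ₁ + sin φ₂ cos φ₁ cos Δλ) = 132.96°
Δθ = θ₂ − θ₁ = +91.1°

+91.1°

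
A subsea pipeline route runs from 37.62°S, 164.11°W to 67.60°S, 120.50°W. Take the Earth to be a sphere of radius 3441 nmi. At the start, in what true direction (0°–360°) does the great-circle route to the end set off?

155.0°

θ = atan2( sin Δλ·cos φ₂ ,  cos φ₁ sin φ₂ − sin φ₁ cos φ₂ cos Δλ )
  = atan2(+0.2628, -0.5639) = 155.01°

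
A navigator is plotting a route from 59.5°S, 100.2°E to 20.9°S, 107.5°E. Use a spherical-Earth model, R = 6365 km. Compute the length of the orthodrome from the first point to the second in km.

cos σ = sin φ₁ sin φ₂ + cos φ₁ cos φ₂ cos Δλ
      = sin(-59.50°)sin(-20.90°) + cos(-59.50°)cos(-20.90°)cos(7.30°) = 0.7777
σ = 38.952° → d = Rσ = 6365·0.67983 = 4327 km

4327 km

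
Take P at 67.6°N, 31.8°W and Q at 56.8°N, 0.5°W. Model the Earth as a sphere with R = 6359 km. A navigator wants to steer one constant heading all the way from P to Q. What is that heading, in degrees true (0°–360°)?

Meridional parts: M(φ₁)=+1.6195, M(φ₂)=+1.2103 → ΔM = -0.4092;  Δλ = +0.5463 rad
tan C = Δλ / ΔM = -1.3351 → C = 126.83°

126.8°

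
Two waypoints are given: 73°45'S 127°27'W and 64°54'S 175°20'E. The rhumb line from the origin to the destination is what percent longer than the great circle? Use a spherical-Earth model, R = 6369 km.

3.8%

Great circle: σ = 0.3663 rad → d_gc = Rσ = 2332.9 km
Rhumb: Δφ = +0.1545, Δλ = -0.9986, Δψ = +0.4442, q = Δφ/Δψ = 0.3477 → d_rh = R√(Δφ²+q²Δλ²) = 2420.5 km
Excess = (2420.5 − 2332.9) / 2332.9 = 87.6 / 2332.9 = 3.755% ≈ 3.8%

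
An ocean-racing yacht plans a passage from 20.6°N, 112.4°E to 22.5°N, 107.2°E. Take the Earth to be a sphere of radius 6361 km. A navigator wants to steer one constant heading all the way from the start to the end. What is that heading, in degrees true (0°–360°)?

Δψ = ln[tan(π/4+φ₂/2)/tan(π/4+φ₁/2)] = +0.0357
Δλ = -0.0908 rad (taken the short way round)
course = atan2(Δλ, Δψ) = 291.45°

291.4°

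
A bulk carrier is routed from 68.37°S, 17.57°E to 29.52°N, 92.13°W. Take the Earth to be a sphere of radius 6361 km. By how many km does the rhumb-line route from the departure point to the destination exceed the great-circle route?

601 km

Great circle: cos σ = sin φ₁ sin φ₂ + cos φ₁ cos φ₂ cos Δλ,  σ = 2.1726 rad → d_gc = 13820.1 km
Rhumb line: Δψ = +2.1950, q = Δφ/Δψ = 0.7784, d_rh = R√(Δφ²+q²Δλ²) = 14421.3 km
Excess = 14421.3 − 13820.1 = 601.2 ≈ 601 km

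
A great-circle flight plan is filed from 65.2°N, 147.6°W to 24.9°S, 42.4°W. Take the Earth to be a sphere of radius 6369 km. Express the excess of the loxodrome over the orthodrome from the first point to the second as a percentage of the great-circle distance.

3.8%

Great circle: σ = 2.0737 rad → d_gc = Rσ = 13207.3 km
Rhumb: Δφ = -1.5725, Δλ = +1.8361, Δψ = -1.9637, q = Δφ/Δψ = 0.8008 → d_rh = R√(Δφ²+q²Δλ²) = 13711.6 km
Excess = (13711.6 − 13207.3) / 13207.3 = 504.3 / 13207.3 = 3.82% ≈ 3.8%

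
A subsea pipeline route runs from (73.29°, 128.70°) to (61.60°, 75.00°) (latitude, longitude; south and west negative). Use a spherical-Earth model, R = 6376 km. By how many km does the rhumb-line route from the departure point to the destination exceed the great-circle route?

81 km

Great circle: cos σ = sin φ₁ sin φ₂ + cos φ₁ cos φ₂ cos Δλ,  σ = 0.3938 rad → d_gc = 2510.77 km
Rhumb line: Δψ = -0.5440, q = Δφ/Δψ = 0.3750, d_rh = R√(Δφ²+q²Δλ²) = 2591.33 km
Excess = 2591.33 − 2510.77 = 80.56 ≈ 81 km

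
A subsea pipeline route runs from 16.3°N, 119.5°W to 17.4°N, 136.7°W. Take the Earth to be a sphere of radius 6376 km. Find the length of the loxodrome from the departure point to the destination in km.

1836 km

Rhumb course C = atan2(Δλ, Δψ) with Δψ = ln[tan(π/4+φ₂/2)/tan(π/4+φ₁/2)] = +0.0201, Δλ = -0.3002 → C = 273.82°
d = R·|Δφ| / |cos C| = 6376·0.01920 / 0.06667 = 1836 km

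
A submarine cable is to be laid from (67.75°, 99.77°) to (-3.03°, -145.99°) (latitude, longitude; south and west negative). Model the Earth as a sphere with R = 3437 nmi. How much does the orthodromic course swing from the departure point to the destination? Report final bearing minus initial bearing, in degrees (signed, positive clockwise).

+90.9°

At departure: θ₁ = atan2(sin Δλ cos φ₂, cos φ₁ sin φ₂ − sin φ₁ cos φ₂ cos Δλ) = 68.46°
At arrival: θ₂ = atan2(sin Δλ cos φ₁, −cos φ₂ sin φ₁ + sin φ₂ cos φ₁ cos Δλ) = 159.35°
Δθ = θ₂ − θ₁ = +90.9°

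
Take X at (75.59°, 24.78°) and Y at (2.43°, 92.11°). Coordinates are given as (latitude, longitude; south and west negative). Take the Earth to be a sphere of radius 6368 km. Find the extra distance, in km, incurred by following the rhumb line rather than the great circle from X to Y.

Great circle: cos σ = sin φ₁ sin φ₂ + cos φ₁ cos φ₂ cos Δλ,  σ = 1.4335 rad → d_gc = 9128.3 km
Rhumb line: Δψ = -2.0257, q = Δφ/Δψ = 0.6303, d_rh = R√(Δφ²+q²Δλ²) = 9400.3 km
Excess = 9400.3 − 9128.3 = 272.0 ≈ 272 km

272 km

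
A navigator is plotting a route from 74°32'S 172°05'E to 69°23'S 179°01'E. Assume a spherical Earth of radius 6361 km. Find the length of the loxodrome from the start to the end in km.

619 km

Δψ = ln[tan(π/4+φ₂/2)/tan(π/4+φ₁/2)] = +0.2922;  Δφ = +0.0899 rad,  Δλ = +0.1210 rad
q = Δφ/Δψ = 0.3076
d = R·√(Δφ² + q²Δλ²) = 6361·0.09729 = 619 km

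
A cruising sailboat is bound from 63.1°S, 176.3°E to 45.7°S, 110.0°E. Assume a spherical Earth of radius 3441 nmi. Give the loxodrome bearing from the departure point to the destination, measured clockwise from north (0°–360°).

294.7°

Meridional parts: M(φ₁)=-1.4306, M(φ₂)=-0.8988 → ΔM = +0.5319;  Δλ = -1.1572 rad
tan C = Δλ / ΔM = -2.1756 → C = 294.69°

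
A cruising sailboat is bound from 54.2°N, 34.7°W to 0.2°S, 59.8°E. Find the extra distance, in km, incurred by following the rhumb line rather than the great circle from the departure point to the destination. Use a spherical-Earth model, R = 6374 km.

Great circle: cos σ = sin φ₁ sin φ₂ + cos φ₁ cos φ₂ cos Δλ,  σ = 1.6195 rad → d_gc = 10323.0 km
Rhumb line: Δψ = -1.1336, q = Δφ/Δψ = 0.8375, d_rh = R√(Δφ²+q²Δλ²) = 10684.2 km
Excess = 10684.2 − 10323.0 = 361.2 ≈ 361 km

361 km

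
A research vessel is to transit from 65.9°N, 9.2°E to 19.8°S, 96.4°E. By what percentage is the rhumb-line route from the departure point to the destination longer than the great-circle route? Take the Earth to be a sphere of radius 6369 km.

Great circle: σ = 1.8655 rad → d_gc = Rσ = 11881.3 km
Rhumb: Δφ = -1.4957, Δλ = +1.5219, Δψ = -1.8969, q = Δφ/Δψ = 0.7885 → d_rh = R√(Δφ²+q²Δλ²) = 12213.5 km
Excess = (12213.5 − 11881.3) / 11881.3 = 332.2 / 11881.3 = 2.80% ≈ 2.8%

2.8%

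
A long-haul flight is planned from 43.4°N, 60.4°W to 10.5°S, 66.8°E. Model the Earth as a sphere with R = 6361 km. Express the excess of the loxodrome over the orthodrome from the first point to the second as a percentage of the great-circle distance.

Great circle: σ = 2.1617 rad → d_gc = Rσ = 13750.8 km
Rhumb: Δφ = -0.9407, Δλ = +2.2201, Δψ = -1.0267, q = Δφ/Δψ = 0.9163 → d_rh = R√(Δφ²+q²Δλ²) = 14255.9 km
Excess = (14255.9 − 13750.8) / 13750.8 = 505.1 / 13750.8 = 3.67% ≈ 3.7%

3.7%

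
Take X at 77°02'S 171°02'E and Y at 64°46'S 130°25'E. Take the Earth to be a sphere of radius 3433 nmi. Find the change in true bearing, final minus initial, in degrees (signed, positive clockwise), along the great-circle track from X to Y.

At departure: θ₁ = atan2(sin Δλ cos φ₂, cos φ₁ sin φ₂ − sin φ₁ cos φ₂ cos Δλ) = 292.04°
At arrival: θ₂ = atan2(sin Δλ cos φ₁, −cos φ₂ sin φ₁ + sin φ₂ cos φ₁ cos Δλ) = 330.80°
Δθ = θ₂ − θ₁ = +38.8°

+38.8°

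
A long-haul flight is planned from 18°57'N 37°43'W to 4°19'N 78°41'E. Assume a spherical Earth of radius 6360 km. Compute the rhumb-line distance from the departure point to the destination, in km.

Δψ = ln[tan(π/4+φ₂/2)/tan(π/4+φ₁/2)] = -0.2615;  Δφ = -0.2554 rad,  Δλ = +2.0316 rad
q = Δφ/Δψ = 0.9766
d = R·√(Δφ² + q²Δλ²) = 6360·2.00033 = 12722 km

12722 km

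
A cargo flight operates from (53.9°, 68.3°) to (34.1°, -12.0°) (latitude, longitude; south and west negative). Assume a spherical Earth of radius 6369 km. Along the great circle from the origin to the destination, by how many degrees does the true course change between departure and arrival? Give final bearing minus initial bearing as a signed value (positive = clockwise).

Initial bearing θ₁ = atan2(sin Δλ cos φ₂, cos φ₁ sin φ₂ − sin φ₁ cos φ₂ cos Δλ) = 284.93°
Final bearing θ₂ = (initial bearing from the destination back to the start) + 180° = 223.43°
Δθ = θ₂ − θ₁ = -61.5°

-61.5°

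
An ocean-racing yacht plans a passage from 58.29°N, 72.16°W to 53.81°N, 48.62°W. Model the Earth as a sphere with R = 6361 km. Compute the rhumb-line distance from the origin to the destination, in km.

Rhumb course C = atan2(Δλ, Δψ) with Δψ = ln[tan(π/4+φ₂/2)/tan(π/4+φ₁/2)] = -0.1402, Δλ = +0.4109 → C = 108.84°
d = R·|Δφ| / |cos C| = 6361·0.07819 / 0.32296 = 1540 km

1540 km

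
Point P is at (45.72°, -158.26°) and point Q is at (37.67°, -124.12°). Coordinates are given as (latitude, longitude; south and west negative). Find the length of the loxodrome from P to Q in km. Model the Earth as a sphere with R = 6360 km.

Rhumb course C = atan2(Δλ, Δψ) with Δψ = ln[tan(π/4+φ₂/2)/tan(π/4+φ₁/2)] = -0.1886, Δλ = +0.5959 → C = 107.56°
d = R·|Δφ| / |cos C| = 6360·0.14050 / 0.30171 = 2962 km

2962 km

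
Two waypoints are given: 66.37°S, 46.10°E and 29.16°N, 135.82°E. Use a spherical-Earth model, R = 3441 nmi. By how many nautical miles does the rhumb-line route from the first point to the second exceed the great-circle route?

170 nmi

Great circle: cos σ = sin φ₁ sin φ₂ + cos φ₁ cos φ₂ cos Δλ,  σ = 2.0316 rad → d_gc = 6990.80 nmi
Rhumb line: Δψ = +2.0970, q = Δφ/Δψ = 0.7951, d_rh = R√(Δφ²+q²Δλ²) = 7160.33 nmi
Excess = 7160.33 − 6990.80 = 169.53 ≈ 170 nmi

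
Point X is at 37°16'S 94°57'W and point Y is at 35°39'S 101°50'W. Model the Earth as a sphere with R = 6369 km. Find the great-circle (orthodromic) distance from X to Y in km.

641 km

Haversine: a = sin²(Δφ/2)+cos φ₁ cos φ₂ sin²(Δλ/2) = 0.00253;  σ = 2·atan2(√a,√(1−a))
σ = 5.766° → d = Rσ = 6369·0.10063 = 641 km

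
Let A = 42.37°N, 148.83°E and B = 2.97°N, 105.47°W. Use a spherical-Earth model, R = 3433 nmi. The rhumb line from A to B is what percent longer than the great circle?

Great circle: σ = 1.7363 rad → d_gc = Rσ = 5960.7 nmi
Rhumb: Δφ = -0.6877, Δλ = +1.8448, Δψ = -0.7660, q = Δφ/Δψ = 0.8977 → d_rh = R√(Δφ²+q²Δλ²) = 6156.0 nmi
Excess = (6156.0 − 5960.7) / 5960.7 = 195.3 / 5960.7 = 3.28% ≈ 3.3%

3.3%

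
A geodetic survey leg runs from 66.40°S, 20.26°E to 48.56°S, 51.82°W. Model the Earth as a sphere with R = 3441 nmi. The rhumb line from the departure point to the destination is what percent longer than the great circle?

5.1%

Great circle: σ = 0.6943 rad → d_gc = Rσ = 2389.2 nmi
Rhumb: Δφ = +0.3114, Δλ = -1.2580, Δψ = +0.5937, q = Δφ/Δψ = 0.5245 → d_rh = R√(Δφ²+q²Δλ²) = 2510.4 nmi
Excess = (2510.4 − 2389.2) / 2389.2 = 121.2 / 2389.2 = 5.07% ≈ 5.1%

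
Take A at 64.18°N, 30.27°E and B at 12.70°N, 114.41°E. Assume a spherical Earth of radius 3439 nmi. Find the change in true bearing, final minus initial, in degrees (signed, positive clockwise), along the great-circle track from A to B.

+63.8°

Initial bearing θ₁ = atan2(sin Δλ cos φ₂, cos φ₁ sin φ₂ − sin φ₁ cos φ₂ cos Δλ) = 89.64°
Final bearing θ₂ = (initial bearing from the destination back to the start) + 180° = 153.48°
Δθ = θ₂ − θ₁ = +63.8°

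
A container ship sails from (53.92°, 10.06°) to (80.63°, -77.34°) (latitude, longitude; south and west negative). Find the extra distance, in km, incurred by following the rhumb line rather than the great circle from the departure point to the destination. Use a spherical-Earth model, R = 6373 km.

346 km

Great circle: cos σ = sin φ₁ sin φ₂ + cos φ₁ cos φ₂ cos Δλ,  σ = 0.6406 rad → d_gc = 4082.28 km
Rhumb line: Δψ = +1.3798, q = Δφ/Δψ = 0.3379, d_rh = R√(Δφ²+q²Δλ²) = 4428.77 km
Excess = 4428.77 − 4082.28 = 346.49 ≈ 346 km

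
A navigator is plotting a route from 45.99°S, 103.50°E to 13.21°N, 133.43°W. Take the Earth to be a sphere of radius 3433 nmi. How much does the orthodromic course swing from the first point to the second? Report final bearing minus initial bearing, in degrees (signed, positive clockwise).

Initial bearing θ₁ = atan2(sin Δλ cos φ₂, cos φ₁ sin φ₂ − sin φ₁ cos φ₂ cos Δλ) = 105.31°
Final bearing θ₂ = (initial bearing from the destination back to the start) + 180° = 43.50°
Δθ = θ₂ − θ₁ = -61.8°

-61.8°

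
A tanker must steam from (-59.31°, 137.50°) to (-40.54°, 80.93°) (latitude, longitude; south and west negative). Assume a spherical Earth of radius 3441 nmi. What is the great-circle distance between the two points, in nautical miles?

2367 nmi

Haversine: a = sin²(Δφ/2)+cos φ₁ cos φ₂ sin²(Δλ/2) = 0.11368;  σ = 2·atan2(√a,√(1−a))
σ = 39.409° → d = Rσ = 3441·0.68782 = 2367 nmi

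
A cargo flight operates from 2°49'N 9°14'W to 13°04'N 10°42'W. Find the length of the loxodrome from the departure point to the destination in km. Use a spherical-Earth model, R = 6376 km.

1152 km

Δψ = ln[tan(π/4+φ₂/2)/tan(π/4+φ₁/2)] = +0.1809;  Δφ = +0.1789 rad,  Δλ = -0.0256 rad
q = Δφ/Δψ = 0.9890
d = R·√(Δφ² + q²Δλ²) = 6376·0.18068 = 1152 km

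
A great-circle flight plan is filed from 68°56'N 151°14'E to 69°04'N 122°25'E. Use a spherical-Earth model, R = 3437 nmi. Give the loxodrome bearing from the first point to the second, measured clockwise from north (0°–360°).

Δψ = ln[tan(π/4+φ₂/2)/tan(π/4+φ₁/2)] = +0.0065
Δλ = -0.5029 rad (taken the short way round)
course = atan2(Δλ, Δψ) = 270.74°

270.7°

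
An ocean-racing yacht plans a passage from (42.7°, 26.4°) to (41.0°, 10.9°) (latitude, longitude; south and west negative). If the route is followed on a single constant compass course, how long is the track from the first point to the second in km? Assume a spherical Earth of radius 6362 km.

Rhumb course C = atan2(Δλ, Δψ) with Δψ = ln[tan(π/4+φ₂/2)/tan(π/4+φ₁/2)] = -0.0398, Δλ = -0.2705 → C = 261.62°
d = R·|Δφ| / |cos C| = 6362·0.02967 / 0.14568 = 1296 km

1296 km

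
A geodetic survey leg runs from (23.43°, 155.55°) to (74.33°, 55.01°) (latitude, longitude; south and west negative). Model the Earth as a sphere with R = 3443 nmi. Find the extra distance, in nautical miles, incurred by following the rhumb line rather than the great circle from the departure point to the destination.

376 nmi

Great circle: cos σ = sin φ₁ sin φ₂ + cos φ₁ cos φ₂ cos Δλ,  σ = 1.2265 rad → d_gc = 4222.90 nmi
Rhumb line: Δψ = +1.5625, q = Δφ/Δψ = 0.5685, d_rh = R√(Δφ²+q²Δλ²) = 4599.37 nmi
Excess = 4599.37 − 4222.90 = 376.47 ≈ 376 nmi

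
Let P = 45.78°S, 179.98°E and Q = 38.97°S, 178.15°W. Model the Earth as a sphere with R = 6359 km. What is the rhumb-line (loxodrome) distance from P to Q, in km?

Δψ = ln[tan(π/4+φ₂/2)/tan(π/4+φ₁/2)] = +0.1611;  Δφ = +0.1189 rad,  Δλ = +0.0326 rad
q = Δφ/Δψ = 0.7376
d = R·√(Δφ² + q²Δλ²) = 6359·0.12127 = 771 km

771 km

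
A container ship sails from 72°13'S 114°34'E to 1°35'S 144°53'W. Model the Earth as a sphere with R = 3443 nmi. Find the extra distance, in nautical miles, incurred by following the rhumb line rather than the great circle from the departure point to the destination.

375 nmi

Great circle: cos σ = sin φ₁ sin φ₂ + cos φ₁ cos φ₂ cos Δλ,  σ = 1.6004 rad → d_gc = 5510.1 nmi
Rhumb line: Δψ = +1.8274, q = Δφ/Δψ = 0.6746, d_rh = R√(Δφ²+q²Δλ²) = 5884.8 nmi
Excess = 5884.8 − 5510.1 = 374.7 ≈ 375 nmi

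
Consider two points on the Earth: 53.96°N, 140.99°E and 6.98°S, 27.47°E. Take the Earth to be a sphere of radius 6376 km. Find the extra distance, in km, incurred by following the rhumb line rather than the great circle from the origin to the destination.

Great circle: cos σ = sin φ₁ sin φ₂ + cos φ₁ cos φ₂ cos Δλ,  σ = 1.9085 rad → d_gc = 12168.56 km
Rhumb line: Δψ = -1.2451, q = Δφ/Δψ = 0.8542, d_rh = R√(Δφ²+q²Δλ²) = 12745.13 km
Excess = 12745.13 − 12168.56 = 576.57 ≈ 577 km

577 km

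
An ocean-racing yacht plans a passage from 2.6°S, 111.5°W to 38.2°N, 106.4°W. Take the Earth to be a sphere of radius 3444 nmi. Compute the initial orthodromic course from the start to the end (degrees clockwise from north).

θ = atan2( sin Δλ·cos φ₂ ,  cos φ₁ sin φ₂ − sin φ₁ cos φ₂ cos Δλ )
  = atan2(+0.0699, +0.6533) = 6.10°

6.1°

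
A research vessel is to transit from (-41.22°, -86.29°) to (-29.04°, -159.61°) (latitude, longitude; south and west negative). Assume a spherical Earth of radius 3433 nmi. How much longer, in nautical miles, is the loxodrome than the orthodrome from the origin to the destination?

Great circle: cos σ = sin φ₁ sin φ₂ + cos φ₁ cos φ₂ cos Δλ,  σ = 1.0372 rad → d_gc = 3560.7 nmi
Rhumb line: Δψ = +0.2609, q = Δφ/Δψ = 0.8148, d_rh = R√(Δφ²+q²Δλ²) = 3653.0 nmi
Excess = 3653.0 − 3560.7 = 92.3 ≈ 92 nmi

92 nmi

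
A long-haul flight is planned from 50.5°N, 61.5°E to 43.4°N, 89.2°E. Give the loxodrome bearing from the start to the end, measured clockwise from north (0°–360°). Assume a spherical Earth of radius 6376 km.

Meridional parts: M(φ₁)=+1.0243, M(φ₂)=+0.8424 → ΔM = -0.1819;  Δλ = +0.4835 rad
tan C = Δλ / ΔM = -2.6576 → C = 110.62°

110.6°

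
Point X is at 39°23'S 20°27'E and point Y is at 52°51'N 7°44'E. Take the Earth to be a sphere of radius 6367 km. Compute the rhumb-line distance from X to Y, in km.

10324 km

Δψ = ln[tan(π/4+φ₂/2)/tan(π/4+φ₁/2)] = +1.8394;  Δφ = +1.6098 rad,  Δλ = -0.2219 rad
q = Δφ/Δψ = 0.8752
d = R·√(Δφ² + q²Δλ²) = 6367·1.62145 = 10324 km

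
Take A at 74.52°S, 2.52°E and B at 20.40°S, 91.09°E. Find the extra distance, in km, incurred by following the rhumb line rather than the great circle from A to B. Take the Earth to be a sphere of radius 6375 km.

507 km

Great circle: cos σ = sin φ₁ sin φ₂ + cos φ₁ cos φ₂ cos Δλ,  σ = 1.2216 rad → d_gc = 7787.5 km
Rhumb line: Δψ = +1.6319, q = Δφ/Δψ = 0.5788, d_rh = R√(Δφ²+q²Δλ²) = 8294.4 km
Excess = 8294.4 − 7787.5 = 506.9 ≈ 507 km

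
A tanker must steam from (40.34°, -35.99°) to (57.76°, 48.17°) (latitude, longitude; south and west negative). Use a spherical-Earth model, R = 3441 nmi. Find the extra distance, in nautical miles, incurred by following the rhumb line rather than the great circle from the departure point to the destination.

191 nmi

Great circle: cos σ = sin φ₁ sin φ₂ + cos φ₁ cos φ₂ cos Δλ,  σ = 0.9411 rad → d_gc = 3238.36 nmi
Rhumb line: Δψ = +0.4706, q = Δφ/Δψ = 0.6461, d_rh = R√(Δφ²+q²Δλ²) = 3428.89 nmi
Excess = 3428.89 − 3238.36 = 190.53 ≈ 191 nmi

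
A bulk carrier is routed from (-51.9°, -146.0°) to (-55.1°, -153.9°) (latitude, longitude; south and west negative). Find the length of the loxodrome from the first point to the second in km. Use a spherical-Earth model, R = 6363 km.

631 km

Δψ = ln[tan(π/4+φ₂/2)/tan(π/4+φ₁/2)] = -0.0940;  Δφ = -0.0559 rad,  Δλ = -0.1379 rad
q = Δφ/Δψ = 0.5945
d = R·√(Δφ² + q²Δλ²) = 6363·0.09918 = 631 km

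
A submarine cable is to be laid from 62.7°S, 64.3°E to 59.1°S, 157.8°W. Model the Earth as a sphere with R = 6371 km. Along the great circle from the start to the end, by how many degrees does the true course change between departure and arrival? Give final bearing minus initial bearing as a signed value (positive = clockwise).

At departure: θ₁ = atan2(sin Δλ cos φ₂, cos φ₁ sin φ₂ − sin φ₁ cos φ₂ cos Δλ) = 154.81°
At arrival: θ₂ = atan2(sin Δλ cos φ₁, −cos φ₂ sin φ₁ + sin φ₂ cos φ₁ cos Δλ) = 22.34°
Δθ = θ₂ − θ₁ = -132.5°

-132.5°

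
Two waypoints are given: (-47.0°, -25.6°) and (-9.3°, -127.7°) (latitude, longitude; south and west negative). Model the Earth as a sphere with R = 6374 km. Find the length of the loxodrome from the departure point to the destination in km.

Rhumb course C = atan2(Δλ, Δψ) with Δψ = ln[tan(π/4+φ₂/2)/tan(π/4+φ₁/2)] = +0.7686, Δλ = -1.7820 → C = 293.33°
d = R·|Δφ| / |cos C| = 6374·0.65799 / 0.39605 = 10590 km

10590 km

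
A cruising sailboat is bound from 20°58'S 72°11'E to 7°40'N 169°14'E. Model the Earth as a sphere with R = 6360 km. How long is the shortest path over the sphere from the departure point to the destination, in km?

11021 km

Haversine: a = sin²(Δφ/2)+cos φ₁ cos φ₂ sin²(Δλ/2) = 0.58066;  σ = 2·atan2(√a,√(1−a))
σ = 99.284° → d = Rσ = 6360·1.73283 = 11021 km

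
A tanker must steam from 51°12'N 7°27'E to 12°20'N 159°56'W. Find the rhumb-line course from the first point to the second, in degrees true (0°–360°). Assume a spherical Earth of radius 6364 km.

Meridional parts: M(φ₁)=+1.0437, M(φ₂)=+0.2169 → ΔM = -0.8267;  Δλ = -2.9214 rad
tan C = Δλ / ΔM = +3.5336 → C = 254.20°

254.2°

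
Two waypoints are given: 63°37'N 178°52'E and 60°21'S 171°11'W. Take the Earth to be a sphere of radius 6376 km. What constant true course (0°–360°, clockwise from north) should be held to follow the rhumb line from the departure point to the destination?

176.4°

Meridional parts: M(φ₁)=+1.4507, M(φ₂)=-1.3292 → ΔM = -2.7800;  Δλ = +0.1737 rad
tan C = Δλ / ΔM = -0.0625 → C = 176.43°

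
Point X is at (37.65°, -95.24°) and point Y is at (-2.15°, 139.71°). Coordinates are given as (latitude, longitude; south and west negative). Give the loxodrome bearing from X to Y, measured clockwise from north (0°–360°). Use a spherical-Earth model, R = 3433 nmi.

Meridional parts: M(φ₁)=+0.7103, M(φ₂)=-0.0375 → ΔM = -0.7478;  Δλ = -2.1825 rad
tan C = Δλ / ΔM = +2.9187 → C = 251.09°

251.1°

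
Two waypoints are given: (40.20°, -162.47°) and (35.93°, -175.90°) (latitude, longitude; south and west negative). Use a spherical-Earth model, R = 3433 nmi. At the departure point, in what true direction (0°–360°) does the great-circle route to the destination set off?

252.3°

θ = atan2( sin Δλ·cos φ₂ ,  cos φ₁ sin φ₂ − sin φ₁ cos φ₂ cos Δλ )
  = atan2(-0.1881, -0.0602) = 252.26°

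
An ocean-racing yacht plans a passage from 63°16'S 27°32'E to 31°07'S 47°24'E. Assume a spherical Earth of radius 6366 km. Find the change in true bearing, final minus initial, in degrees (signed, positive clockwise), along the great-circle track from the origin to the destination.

-15.2°

Initial bearing θ₁ = atan2(sin Δλ cos φ₂, cos φ₁ sin φ₂ − sin φ₁ cos φ₂ cos Δλ) = 30.87°
Final bearing θ₂ = (initial bearing from the destination back to the start) + 180° = 15.64°
Δθ = θ₂ − θ₁ = -15.2°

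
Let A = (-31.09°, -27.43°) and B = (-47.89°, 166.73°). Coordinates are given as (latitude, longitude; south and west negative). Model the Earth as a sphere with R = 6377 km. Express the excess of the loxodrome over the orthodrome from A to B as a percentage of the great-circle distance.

28.0%

Great circle: σ = 1.7454 rad → d_gc = Rσ = 11130.3 km
Rhumb: Δφ = -0.2932, Δλ = -2.8945, Δψ = -0.3832, q = Δφ/Δψ = 0.7652 → d_rh = R√(Δφ²+q²Δλ²) = 14246.6 km
Excess = (14246.6 − 11130.3) / 11130.3 = 3116.3 / 11130.3 = 28.00% ≈ 28.0%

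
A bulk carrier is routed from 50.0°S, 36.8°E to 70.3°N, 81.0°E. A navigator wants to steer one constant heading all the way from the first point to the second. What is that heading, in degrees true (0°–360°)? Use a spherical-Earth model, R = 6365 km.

15.6°

Meridional parts: M(φ₁)=-1.0107, M(φ₂)=+1.7508 → ΔM = +2.7615;  Δλ = +0.7714 rad
tan C = Δλ / ΔM = +0.2794 → C = 15.61°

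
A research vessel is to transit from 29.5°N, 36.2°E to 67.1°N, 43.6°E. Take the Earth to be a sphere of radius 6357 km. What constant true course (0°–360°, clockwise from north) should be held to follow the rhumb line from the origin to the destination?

Δψ = ln[tan(π/4+φ₂/2)/tan(π/4+φ₁/2)] = +1.0575
Δλ = +0.1292 rad (taken the short way round)
course = atan2(Δλ, Δψ) = 6.96°

7.0°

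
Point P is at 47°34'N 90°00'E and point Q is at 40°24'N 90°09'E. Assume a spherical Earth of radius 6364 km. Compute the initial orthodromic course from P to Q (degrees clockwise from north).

N = sin Δλ·cos φ₂ = +0.0020;  D = cos φ₁ sin φ₂ − sin φ₁ cos φ₂ cos Δλ = -0.1248
initial course = atan2(N, D) = 179.08°

179.1°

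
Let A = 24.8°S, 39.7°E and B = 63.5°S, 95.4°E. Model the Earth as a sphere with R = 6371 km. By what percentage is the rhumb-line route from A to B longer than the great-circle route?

Great circle: σ = 0.9227 rad → d_gc = Rσ = 5878.8 km
Rhumb: Δφ = -0.6754, Δλ = +0.9721, Δψ = -0.9992, q = Δφ/Δψ = 0.6760 → d_rh = R√(Δφ²+q²Δλ²) = 6004.0 km
Excess = (6004.0 − 5878.8) / 5878.8 = 125.2 / 5878.8 = 2.13% ≈ 2.1%

2.1%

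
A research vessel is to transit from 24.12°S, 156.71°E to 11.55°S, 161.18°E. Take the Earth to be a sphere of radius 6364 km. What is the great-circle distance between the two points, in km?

cos σ = sin φ₁ sin φ₂ + cos φ₁ cos φ₂ cos Δλ
      = sin(-24.12°)sin(-11.55°) + cos(-24.12°)cos(-11.55°)cos(4.47°) = 0.9733
σ = 13.267° → d = Rσ = 6364·0.23155 = 1474 km

1474 km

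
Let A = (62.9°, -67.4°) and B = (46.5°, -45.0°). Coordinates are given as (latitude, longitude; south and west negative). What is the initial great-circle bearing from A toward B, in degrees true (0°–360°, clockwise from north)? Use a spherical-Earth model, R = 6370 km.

132.0°

N = sin Δλ·cos φ₂ = +0.2623;  D = cos φ₁ sin φ₂ − sin φ₁ cos φ₂ cos Δλ = -0.2361
initial course = atan2(N, D) = 131.99°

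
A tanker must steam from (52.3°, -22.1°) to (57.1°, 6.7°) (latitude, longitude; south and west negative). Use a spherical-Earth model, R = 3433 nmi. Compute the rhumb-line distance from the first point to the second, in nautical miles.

Rhumb course C = atan2(Δλ, Δψ) with Δψ = ln[tan(π/4+φ₂/2)/tan(π/4+φ₁/2)] = +0.1452, Δλ = +0.5027 → C = 73.89°
d = R·|Δφ| / |cos C| = 3433·0.08378 / 0.27750 = 1036 nmi

1036 nmi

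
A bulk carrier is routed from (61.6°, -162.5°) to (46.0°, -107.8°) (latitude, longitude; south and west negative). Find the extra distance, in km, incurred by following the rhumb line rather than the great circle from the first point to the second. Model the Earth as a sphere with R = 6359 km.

100 km

Great circle: cos σ = sin φ₁ sin φ₂ + cos φ₁ cos φ₂ cos Δλ,  σ = 0.6029 rad → d_gc = 3833.9 km
Rhumb line: Δψ = -0.4679, q = Δφ/Δψ = 0.5819, d_rh = R√(Δφ²+q²Δλ²) = 3933.9 km
Excess = 3933.9 − 3833.9 = 100.0 ≈ 100 km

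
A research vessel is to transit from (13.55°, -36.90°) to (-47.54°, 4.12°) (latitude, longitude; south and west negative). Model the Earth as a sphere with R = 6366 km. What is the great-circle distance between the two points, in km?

7911 km

cos σ = sin φ₁ sin φ₂ + cos φ₁ cos φ₂ cos Δλ
      = sin(13.55°)sin(-47.54°) + cos(13.55°)cos(-47.54°)cos(41.02°) = 0.3223
σ = 71.198° → d = Rσ = 6366·1.24263 = 7911 km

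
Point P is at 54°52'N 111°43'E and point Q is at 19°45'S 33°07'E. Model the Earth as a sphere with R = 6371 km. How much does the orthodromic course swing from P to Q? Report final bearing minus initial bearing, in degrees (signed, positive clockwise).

-34.5°

Initial bearing θ₁ = atan2(sin Δλ cos φ₂, cos φ₁ sin φ₂ − sin φ₁ cos φ₂ cos Δλ) = 249.41°
Final bearing θ₂ = (initial bearing from the destination back to the start) + 180° = 214.92°
Δθ = θ₂ − θ₁ = -34.5°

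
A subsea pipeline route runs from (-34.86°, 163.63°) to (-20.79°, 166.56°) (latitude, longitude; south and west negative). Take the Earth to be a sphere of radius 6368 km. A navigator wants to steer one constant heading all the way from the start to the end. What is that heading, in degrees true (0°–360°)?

10.4°

Meridional parts: M(φ₁)=-0.6499, M(φ₂)=-0.3711 → ΔM = +0.2788;  Δλ = +0.0511 rad
tan C = Δλ / ΔM = +0.1834 → C = 10.39°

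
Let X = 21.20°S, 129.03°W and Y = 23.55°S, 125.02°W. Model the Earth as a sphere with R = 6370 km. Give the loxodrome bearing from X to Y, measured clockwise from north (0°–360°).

122.4°

Δψ = ln[tan(π/4+φ₂/2)/tan(π/4+φ₁/2)] = -0.0444
Δλ = +0.0700 rad (taken the short way round)
course = atan2(Δλ, Δψ) = 122.37°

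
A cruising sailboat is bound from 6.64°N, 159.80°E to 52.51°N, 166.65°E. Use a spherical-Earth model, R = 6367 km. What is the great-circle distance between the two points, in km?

Haversine: a = sin²(Δφ/2)+cos φ₁ cos φ₂ sin²(Δλ/2) = 0.15401;  σ = 2·atan2(√a,√(1−a))
σ = 46.213° → d = Rσ = 6367·0.80658 = 5135 km

5135 km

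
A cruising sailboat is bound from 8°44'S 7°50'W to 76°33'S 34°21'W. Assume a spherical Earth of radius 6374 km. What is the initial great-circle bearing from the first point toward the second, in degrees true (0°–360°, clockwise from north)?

θ = atan2( sin Δλ·cos φ₂ ,  cos φ₁ sin φ₂ − sin φ₁ cos φ₂ cos Δλ )
  = atan2(-0.1038, -0.9297) = 186.37°

186.4°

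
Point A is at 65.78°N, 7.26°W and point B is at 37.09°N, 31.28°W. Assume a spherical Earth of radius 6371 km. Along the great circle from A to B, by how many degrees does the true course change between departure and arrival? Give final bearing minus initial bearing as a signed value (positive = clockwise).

At departure: θ₁ = atan2(sin Δλ cos φ₂, cos φ₁ sin φ₂ − sin φ₁ cos φ₂ cos Δλ) = 217.90°
At arrival: θ₂ = atan2(sin Δλ cos φ₁, −cos φ₂ sin φ₁ + sin φ₂ cos φ₁ cos Δλ) = 198.42°
Δθ = θ₂ − θ₁ = -19.5°

-19.5°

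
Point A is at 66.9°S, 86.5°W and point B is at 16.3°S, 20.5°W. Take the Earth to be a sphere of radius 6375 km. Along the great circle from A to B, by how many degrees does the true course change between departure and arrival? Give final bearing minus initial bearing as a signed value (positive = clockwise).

-51.0°

Initial bearing θ₁ = atan2(sin Δλ cos φ₂, cos φ₁ sin φ₂ − sin φ₁ cos φ₂ cos Δλ) = 74.15°
Final bearing θ₂ = (initial bearing from the destination back to the start) + 180° = 23.16°
Δθ = θ₂ − θ₁ = -51.0°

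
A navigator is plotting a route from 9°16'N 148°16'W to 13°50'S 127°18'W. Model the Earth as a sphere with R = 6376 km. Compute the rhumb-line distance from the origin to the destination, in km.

3460 km

Δψ = ln[tan(π/4+φ₂/2)/tan(π/4+φ₁/2)] = -0.4063;  Δφ = -0.4032 rad,  Δλ = +0.3659 rad
q = Δφ/Δψ = 0.9924
d = R·√(Δφ² + q²Δλ²) = 6376·0.54261 = 3460 km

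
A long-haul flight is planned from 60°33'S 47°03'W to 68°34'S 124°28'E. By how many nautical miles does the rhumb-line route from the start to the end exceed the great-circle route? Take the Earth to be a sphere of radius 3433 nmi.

1365 nmi

Great circle: cos σ = sin φ₁ sin φ₂ + cos φ₁ cos φ₂ cos Δλ,  σ = 0.8855 rad → d_gc = 3040.1 nmi
Rhumb line: Δψ = -0.3284, q = Δφ/Δψ = 0.4261, d_rh = R√(Δφ²+q²Δλ²) = 4405.4 nmi
Excess = 4405.4 − 3040.1 = 1365.3 ≈ 1365 nmi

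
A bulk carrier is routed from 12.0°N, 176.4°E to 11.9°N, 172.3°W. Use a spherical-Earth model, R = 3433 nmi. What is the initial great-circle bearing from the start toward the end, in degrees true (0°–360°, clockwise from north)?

89.3°

θ = atan2( sin Δλ·cos φ₂ ,  cos φ₁ sin φ₂ − sin φ₁ cos φ₂ cos Δλ )
  = atan2(+0.1917, +0.0022) = 89.34°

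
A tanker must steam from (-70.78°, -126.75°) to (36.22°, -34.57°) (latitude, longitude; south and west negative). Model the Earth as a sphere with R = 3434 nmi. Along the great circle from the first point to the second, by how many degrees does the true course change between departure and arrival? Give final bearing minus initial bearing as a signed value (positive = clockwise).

Initial bearing θ₁ = atan2(sin Δλ cos φ₂, cos φ₁ sin φ₂ − sin φ₁ cos φ₂ cos Δλ) = 78.40°
Final bearing θ₂ = (initial bearing from the destination back to the start) + 180° = 23.56°
Δθ = θ₂ − θ₁ = -54.8°

-54.8°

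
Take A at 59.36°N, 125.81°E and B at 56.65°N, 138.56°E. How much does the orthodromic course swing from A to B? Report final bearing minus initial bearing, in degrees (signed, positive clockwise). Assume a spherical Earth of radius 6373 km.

Initial bearing θ₁ = atan2(sin Δλ cos φ₂, cos φ₁ sin φ₂ − sin φ₁ cos φ₂ cos Δλ) = 106.36°
Final bearing θ₂ = (initial bearing from the destination back to the start) + 180° = 117.19°
Δθ = θ₂ − θ₁ = +10.8°

+10.8°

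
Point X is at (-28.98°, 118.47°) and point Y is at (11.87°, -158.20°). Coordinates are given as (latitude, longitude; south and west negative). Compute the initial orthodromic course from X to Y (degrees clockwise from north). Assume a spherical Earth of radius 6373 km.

76.4°

N = sin Δλ·cos φ₂ = +0.9720;  D = cos φ₁ sin φ₂ − sin φ₁ cos φ₂ cos Δλ = +0.2350
initial course = atan2(N, D) = 76.41°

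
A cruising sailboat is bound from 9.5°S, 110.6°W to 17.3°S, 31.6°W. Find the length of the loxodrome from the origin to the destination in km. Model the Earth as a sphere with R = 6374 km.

8586 km

Rhumb course C = atan2(Δλ, Δψ) with Δψ = ln[tan(π/4+φ₂/2)/tan(π/4+φ₁/2)] = -0.1401, Δλ = +1.3788 → C = 95.80°
d = R·|Δφ| / |cos C| = 6374·0.13614 / 0.10106 = 8586 km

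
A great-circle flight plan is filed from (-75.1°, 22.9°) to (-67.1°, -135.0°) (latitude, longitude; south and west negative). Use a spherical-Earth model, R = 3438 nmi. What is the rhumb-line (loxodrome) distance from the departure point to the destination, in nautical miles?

Rhumb course C = atan2(Δλ, Δψ) with Δψ = ln[tan(π/4+φ₂/2)/tan(π/4+φ₁/2)] = +0.4376, Δλ = -2.7559 → C = 279.02°
d = R·|Δφ| / |cos C| = 3438·0.13963 / 0.15681 = 3061 nmi

3061 nmi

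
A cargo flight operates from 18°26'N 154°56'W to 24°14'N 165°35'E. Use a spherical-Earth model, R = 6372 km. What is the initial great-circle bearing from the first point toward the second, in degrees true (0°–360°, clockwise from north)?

θ = atan2( sin Δλ·cos φ₂ ,  cos φ₁ sin φ₂ − sin φ₁ cos φ₂ cos Δλ )
  = atan2(-0.5798, +0.1669) = 286.05°

286.1°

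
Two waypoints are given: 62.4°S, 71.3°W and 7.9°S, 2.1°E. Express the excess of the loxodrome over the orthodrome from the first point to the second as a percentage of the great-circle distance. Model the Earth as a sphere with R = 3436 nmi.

2.9%

Great circle: σ = 1.3151 rad → d_gc = Rσ = 4518.7 nmi
Rhumb: Δφ = +0.9512, Δλ = +1.2811, Δψ = +1.2656, q = Δφ/Δψ = 0.7516 → d_rh = R√(Δφ²+q²Δλ²) = 4650.4 nmi
Excess = (4650.4 − 4518.7) / 4518.7 = 131.7 / 4518.7 = 2.91% ≈ 2.9%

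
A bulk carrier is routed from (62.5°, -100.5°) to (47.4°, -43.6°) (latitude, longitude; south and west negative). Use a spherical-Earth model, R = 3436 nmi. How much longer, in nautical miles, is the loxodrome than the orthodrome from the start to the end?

60 nmi

Great circle: cos σ = sin φ₁ sin φ₂ + cos φ₁ cos φ₂ cos Δλ,  σ = 0.6031 rad → d_gc = 2072.1 nmi
Rhumb line: Δψ = -0.4658, q = Δφ/Δψ = 0.5658, d_rh = R√(Δφ²+q²Δλ²) = 2132.4 nmi
Excess = 2132.4 − 2072.1 = 60.3 ≈ 60 nmi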